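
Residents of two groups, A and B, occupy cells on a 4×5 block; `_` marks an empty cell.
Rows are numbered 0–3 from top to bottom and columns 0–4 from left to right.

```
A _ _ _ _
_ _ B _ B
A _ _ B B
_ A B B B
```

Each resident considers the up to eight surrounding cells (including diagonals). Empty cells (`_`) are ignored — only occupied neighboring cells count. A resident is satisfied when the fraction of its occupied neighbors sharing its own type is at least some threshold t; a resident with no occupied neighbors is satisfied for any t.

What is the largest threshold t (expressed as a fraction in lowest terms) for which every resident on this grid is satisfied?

Row 0: (0,0)A — no occupied neighbors
Row 1: (1,2)B 1/1 · (1,4)B 2/2
Row 2: (2,0)A 1/1 · (2,3)B 6/6 · (2,4)B 4/4
Row 3: (3,1)A 1/2 · (3,2)B 2/3 · (3,3)B 4/4 · (3,4)B 3/3
The smallest same-type fraction is 1/2 at (3,1), which reduces to 1/2. Any threshold above that leaves this resident unsatisfied.

1/2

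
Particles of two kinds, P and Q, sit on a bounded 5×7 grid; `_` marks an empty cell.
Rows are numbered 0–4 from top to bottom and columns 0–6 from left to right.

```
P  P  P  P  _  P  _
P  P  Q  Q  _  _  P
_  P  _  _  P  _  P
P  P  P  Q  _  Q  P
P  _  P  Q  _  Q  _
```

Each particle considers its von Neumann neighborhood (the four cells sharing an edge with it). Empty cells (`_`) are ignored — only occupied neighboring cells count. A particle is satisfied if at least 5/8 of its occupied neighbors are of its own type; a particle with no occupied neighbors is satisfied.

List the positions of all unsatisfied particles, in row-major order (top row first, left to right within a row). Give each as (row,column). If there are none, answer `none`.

(0,3), (1,2), (1,3), (3,3), (3,5), (3,6), (4,2), (4,3)

(0,0)P 2/2 ok
(0,1)P 3/3 ok
(0,2)P 2/3 ok
(0,3)P 1/2 unhappy
(0,5)P 0/0 ok
(1,0)P 2/2 ok
(1,1)P 3/4 ok
(1,2)Q 1/3 unhappy
(1,3)Q 1/2 unhappy
(1,6)P 1/1 ok
(2,1)P 2/2 ok
(2,4)P 0/0 ok
(2,6)P 2/2 ok
(3,0)P 2/2 ok
(3,1)P 3/3 ok
(3,2)P 2/3 ok
(3,3)Q 1/2 unhappy
(3,5)Q 1/2 unhappy
(3,6)P 1/2 unhappy
(4,0)P 1/1 ok
(4,2)P 1/2 unhappy
(4,3)Q 1/2 unhappy
(4,5)Q 1/1 ok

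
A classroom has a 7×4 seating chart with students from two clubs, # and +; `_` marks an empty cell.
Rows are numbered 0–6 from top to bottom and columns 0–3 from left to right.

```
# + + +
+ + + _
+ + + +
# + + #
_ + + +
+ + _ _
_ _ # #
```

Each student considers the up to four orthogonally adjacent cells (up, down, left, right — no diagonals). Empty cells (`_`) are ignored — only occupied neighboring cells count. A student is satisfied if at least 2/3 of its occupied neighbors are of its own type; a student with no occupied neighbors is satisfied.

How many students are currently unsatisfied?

5

Row 0: (0,0)# 0/2 ✗ · (0,1)+ 2/3 ✓ · (0,2)+ 3/3 ✓ · (0,3)+ 1/1 ✓
Row 1: (1,0)+ 2/3 ✓ · (1,1)+ 4/4 ✓ · (1,2)+ 3/3 ✓
Row 2: (2,0)+ 2/3 ✓ · (2,1)+ 4/4 ✓ · (2,2)+ 4/4 ✓ · (2,3)+ 1/2 ✗
Row 3: (3,0)# 0/2 ✗ · (3,1)+ 3/4 ✓ · (3,2)+ 3/4 ✓ · (3,3)# 0/3 ✗
Row 4: (4,1)+ 3/3 ✓ · (4,2)+ 3/3 ✓ · (4,3)+ 1/2 ✗
Row 5: (5,0)+ 1/1 ✓ · (5,1)+ 2/2 ✓
Row 6: (6,2)# 1/1 ✓ · (6,3)# 1/1 ✓
Unsatisfied: (0,0), (2,3), (3,0), (3,3), (4,3) — 5 in total.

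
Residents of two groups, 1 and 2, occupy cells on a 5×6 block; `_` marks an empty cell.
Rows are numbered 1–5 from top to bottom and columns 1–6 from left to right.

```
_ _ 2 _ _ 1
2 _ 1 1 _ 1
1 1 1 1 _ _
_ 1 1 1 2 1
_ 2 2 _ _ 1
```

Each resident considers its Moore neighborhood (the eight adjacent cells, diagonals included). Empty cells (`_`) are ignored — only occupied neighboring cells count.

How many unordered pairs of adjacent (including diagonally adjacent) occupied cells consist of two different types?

Scan each occupied cell's neighbors to the right and below (and the two forward diagonals) so each pair is counted once.
Row 1: 2(1,3)–1(2,3)≠ 2(1,3)–1(2,4)≠ 1(1,6)–1(2,6)=  → 2/3 unlike.
Row 2: 2(2,1)–1(3,1)≠ 2(2,1)–1(3,2)≠ 1(2,3)–1(2,4)= 1(2,3)–1(3,3)= 1(2,3)–1(3,4)= 1(2,3)–1(3,2)= 1(2,4)–1(3,4)= 1(2,4)–1(3,3)=  → 2/8 unlike.
Row 3: 1(3,1)–1(3,2)= 1(3,1)–1(4,2)= 1(3,2)–1(3,3)= 1(3,2)–1(4,2)= 1(3,2)–1(4,3)= 1(3,3)–1(3,4)= 1(3,3)–1(4,3)= 1(3,3)–1(4,4)= 1(3,3)–1(4,2)= 1(3,4)–1(4,4)= 1(3,4)–2(4,5)≠ 1(3,4)–1(4,3)=  → 1/12 unlike.
Row 4: 1(4,2)–1(4,3)= 1(4,2)–2(5,2)≠ 1(4,2)–2(5,3)≠ 1(4,3)–1(4,4)= 1(4,3)–2(5,3)≠ 1(4,3)–2(5,2)≠ 1(4,4)–2(4,5)≠ 1(4,4)–2(5,3)≠ 2(4,5)–1(4,6)≠ 2(4,5)–1(5,6)≠ 1(4,6)–1(5,6)=  → 8/11 unlike.
Row 5: 2(5,2)–2(5,3)=  → 0/1 unlike.
Total adjacent occupied pairs: 35; unlike-type pairs: 13.

13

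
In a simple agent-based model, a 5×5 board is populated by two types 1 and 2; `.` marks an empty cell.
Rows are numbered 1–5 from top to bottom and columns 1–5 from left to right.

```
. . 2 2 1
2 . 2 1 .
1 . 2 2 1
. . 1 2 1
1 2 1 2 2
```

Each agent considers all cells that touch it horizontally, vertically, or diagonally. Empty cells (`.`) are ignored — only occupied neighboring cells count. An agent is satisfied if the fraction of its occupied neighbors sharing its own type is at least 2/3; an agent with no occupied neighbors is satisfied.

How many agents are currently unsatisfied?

(1,3)2 2/3 ✓
(1,4)2 2/4 ✗
(1,5)1 1/2 ✗
(2,1)2 0/1 ✗
(2,3)2 4/5 ✓
(2,4)1 2/7 ✗
(3,1)1 0/1 ✗
(3,3)2 3/5 ✗
(3,4)2 3/7 ✗
(3,5)1 2/4 ✗
(4,3)1 1/6 ✗
(4,4)2 4/8 ✗
(4,5)1 1/5 ✗
(5,1)1 0/1 ✗
(5,2)2 0/3 ✗
(5,3)1 1/4 ✗
(5,4)2 2/5 ✗
(5,5)2 2/3 ✓
Unsatisfied: (1,4), (1,5), (2,1), (2,4), (3,1), (3,3), (3,4), (3,5), (4,3), (4,4), (4,5), (5,1), (5,2), (5,3), (5,4) — 15 in total.

15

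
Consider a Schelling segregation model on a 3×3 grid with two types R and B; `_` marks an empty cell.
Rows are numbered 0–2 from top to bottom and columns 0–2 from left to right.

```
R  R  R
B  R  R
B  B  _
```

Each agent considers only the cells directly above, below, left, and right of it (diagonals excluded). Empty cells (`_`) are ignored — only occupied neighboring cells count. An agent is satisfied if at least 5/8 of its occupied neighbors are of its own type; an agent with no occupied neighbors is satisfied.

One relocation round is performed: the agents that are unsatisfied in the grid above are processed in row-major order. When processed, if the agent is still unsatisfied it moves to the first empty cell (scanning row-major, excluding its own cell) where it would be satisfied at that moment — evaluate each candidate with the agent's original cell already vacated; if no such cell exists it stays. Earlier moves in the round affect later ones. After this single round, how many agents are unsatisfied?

4

Initially unsatisfied (in order): (0,0), (1,0), (1,1), (2,1).
  (0,0): no empty cell satisfies it; stays.
  (1,0): no empty cell satisfies it; stays.
  (1,1): no empty cell satisfies it; stays.
  (2,1): no empty cell satisfies it; stays.
Resulting grid:
R R R
B R R
B B _
Unsatisfied now: (0,0), (1,0), (1,1), (2,1).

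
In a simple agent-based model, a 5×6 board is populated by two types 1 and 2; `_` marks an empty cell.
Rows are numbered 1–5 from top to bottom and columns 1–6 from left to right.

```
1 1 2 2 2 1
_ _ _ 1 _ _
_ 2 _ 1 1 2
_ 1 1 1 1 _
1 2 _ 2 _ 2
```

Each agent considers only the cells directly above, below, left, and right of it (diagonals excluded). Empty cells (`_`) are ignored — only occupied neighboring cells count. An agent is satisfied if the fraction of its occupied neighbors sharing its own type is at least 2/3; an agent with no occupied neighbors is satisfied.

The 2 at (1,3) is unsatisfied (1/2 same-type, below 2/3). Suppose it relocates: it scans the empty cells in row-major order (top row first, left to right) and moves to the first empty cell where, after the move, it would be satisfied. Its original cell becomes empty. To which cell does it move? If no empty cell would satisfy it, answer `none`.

(3,1)

Vacating (1,3). Empty cells in order:
  (2,1): 0/1 same-type → still unsatisfied.
  (2,2): 1/2 same-type → still unsatisfied.
  (2,3): 0/1 same-type → still unsatisfied.
  (2,5): 1/3 same-type → still unsatisfied.
  (2,6): 1/2 same-type → still unsatisfied.
  (3,1): 1/1 same-type → satisfied — stop here.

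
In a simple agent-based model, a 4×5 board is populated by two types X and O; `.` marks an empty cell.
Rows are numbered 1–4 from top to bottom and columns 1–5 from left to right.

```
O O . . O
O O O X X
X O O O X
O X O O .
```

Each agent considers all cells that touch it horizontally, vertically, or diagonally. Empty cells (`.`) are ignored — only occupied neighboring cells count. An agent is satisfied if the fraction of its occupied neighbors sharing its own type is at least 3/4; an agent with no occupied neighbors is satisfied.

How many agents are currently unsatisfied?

8

(1,1)O 3/3 ✓
(1,2)O 4/4 ✓
(1,5)O 0/2 ✗
(2,1)O 4/5 ✓
(2,2)O 6/7 ✓
(2,3)O 5/6 ✓
(2,4)X 2/6 ✗
(2,5)X 2/4 ✗
(3,1)X 1/5 ✗
(3,2)O 6/8 ✓
(3,3)O 6/8 ✓
(3,4)O 4/7 ✗
(3,5)X 2/4 ✗
(4,1)O 1/3 ✗
(4,2)X 1/5 ✗
(4,3)O 4/5 ✓
(4,4)O 3/4 ✓
Unsatisfied: (1,5), (2,4), (2,5), (3,1), (3,4), (3,5), (4,1), (4,2) — 8 in total.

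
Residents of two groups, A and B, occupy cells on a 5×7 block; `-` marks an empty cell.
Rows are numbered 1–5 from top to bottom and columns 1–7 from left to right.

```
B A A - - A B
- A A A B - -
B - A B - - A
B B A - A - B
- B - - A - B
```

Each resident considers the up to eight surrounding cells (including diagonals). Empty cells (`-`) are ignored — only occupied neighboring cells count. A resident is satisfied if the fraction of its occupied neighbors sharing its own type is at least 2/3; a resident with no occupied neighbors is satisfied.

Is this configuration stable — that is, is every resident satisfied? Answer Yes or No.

No

(1,1)B 0/2 ✗
(1,2)A 3/4 ✓
(1,3)A 4/4 ✓
(1,6)A 0/2 ✗
(1,7)B 0/1 ✗
(2,2)A 4/6 ✓
(2,3)A 5/6 ✓
(2,4)A 3/5 ✗
(2,5)B 1/3 ✗
(3,1)B 2/3 ✓
(3,3)A 4/6 ✓
(3,4)B 1/6 ✗
(3,7)A 0/1 ✗
(4,1)B 3/3 ✓
(4,2)B 3/5 ✗
(4,3)A 1/4 ✗
(4,5)A 1/2 ✗
(4,7)B 1/2 ✗
(5,2)B 2/3 ✓
(5,5)A 1/1 ✓
(5,7)B 1/1 ✓
For instance (1,1) has only 0/2 same-type neighbors, below 2/3.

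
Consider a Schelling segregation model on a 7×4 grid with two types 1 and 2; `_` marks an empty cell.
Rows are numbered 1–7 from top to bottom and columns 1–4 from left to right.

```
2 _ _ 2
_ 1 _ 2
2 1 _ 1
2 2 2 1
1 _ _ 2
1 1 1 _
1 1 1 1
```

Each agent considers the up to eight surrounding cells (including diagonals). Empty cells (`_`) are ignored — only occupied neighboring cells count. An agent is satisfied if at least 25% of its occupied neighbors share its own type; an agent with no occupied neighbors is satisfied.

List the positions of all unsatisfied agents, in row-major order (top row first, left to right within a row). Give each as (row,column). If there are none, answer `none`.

(1,1)2 0/1 unhappy
(1,4)2 1/1 ok
(2,2)1 1/3 ok
(2,4)2 1/2 ok
(3,1)2 2/4 ok
(3,2)1 1/5 unhappy
(3,4)1 1/3 ok
(4,1)2 2/4 ok
(4,2)2 3/5 ok
(4,3)2 2/5 ok
(4,4)1 1/3 ok
(5,1)1 2/4 ok
(5,4)2 1/3 ok
(6,1)1 4/4 ok
(6,2)1 6/6 ok
(6,3)1 4/5 ok
(7,1)1 3/3 ok
(7,2)1 5/5 ok
(7,3)1 4/4 ok
(7,4)1 2/2 ok

(1,1), (3,2)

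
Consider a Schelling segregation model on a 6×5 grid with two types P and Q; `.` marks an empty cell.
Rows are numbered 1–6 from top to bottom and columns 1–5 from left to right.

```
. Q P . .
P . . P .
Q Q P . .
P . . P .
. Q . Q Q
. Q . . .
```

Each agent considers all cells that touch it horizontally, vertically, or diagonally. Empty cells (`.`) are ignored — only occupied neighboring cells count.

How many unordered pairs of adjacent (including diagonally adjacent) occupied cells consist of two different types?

Scan each occupied cell's neighbors to the right and below (and the two forward diagonals) so each pair is counted once.
From row 1: 2 unlike of 3 pairs (running 2/3).
From row 2: 2 unlike of 3 pairs (running 4/6).
From row 3: 3 unlike of 5 pairs (running 7/11).
From row 4: 3 unlike of 3 pairs (running 10/14).
From row 5: 0 unlike of 2 pairs (running 10/16).
Total adjacent occupied pairs: 16; unlike-type pairs: 10.

10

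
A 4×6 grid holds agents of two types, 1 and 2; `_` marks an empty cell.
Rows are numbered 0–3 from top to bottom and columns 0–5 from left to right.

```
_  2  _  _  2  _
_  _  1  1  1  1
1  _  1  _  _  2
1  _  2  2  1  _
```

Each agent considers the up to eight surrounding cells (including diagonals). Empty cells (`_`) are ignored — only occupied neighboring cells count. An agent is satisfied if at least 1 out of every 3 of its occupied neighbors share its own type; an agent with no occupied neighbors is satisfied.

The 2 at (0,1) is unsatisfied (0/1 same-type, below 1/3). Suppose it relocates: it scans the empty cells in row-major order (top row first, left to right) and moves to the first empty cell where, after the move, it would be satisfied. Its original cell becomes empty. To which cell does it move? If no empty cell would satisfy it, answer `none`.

(0,0)

Vacating (0,1). Empty cells in order:
  (0,0): 0/0 same-type → satisfied — stop here.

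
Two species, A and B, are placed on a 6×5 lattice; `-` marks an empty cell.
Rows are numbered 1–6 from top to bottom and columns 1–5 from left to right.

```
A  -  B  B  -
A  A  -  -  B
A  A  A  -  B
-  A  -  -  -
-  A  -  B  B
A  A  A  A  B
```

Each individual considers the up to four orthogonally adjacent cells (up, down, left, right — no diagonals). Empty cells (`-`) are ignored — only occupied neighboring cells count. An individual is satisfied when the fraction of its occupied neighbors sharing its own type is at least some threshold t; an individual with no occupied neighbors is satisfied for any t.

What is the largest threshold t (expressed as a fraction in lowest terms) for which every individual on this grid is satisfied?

(1,1)A 1/1
(1,3)B 1/1
(1,4)B 1/1
(2,1)A 3/3
(2,2)A 2/2
(2,5)B 1/1
(3,1)A 2/2
(3,2)A 4/4
(3,3)A 1/1
(3,5)B 1/1
(4,2)A 2/2
(5,2)A 2/2
(5,4)B 1/2
(5,5)B 2/2
(6,1)A 1/1
(6,2)A 3/3
(6,3)A 2/2
(6,4)A 1/3
(6,5)B 1/2
The smallest same-type fraction is 1/3 at (6,4), which reduces to 1/3. Any threshold above that leaves this individual unsatisfied.

1/3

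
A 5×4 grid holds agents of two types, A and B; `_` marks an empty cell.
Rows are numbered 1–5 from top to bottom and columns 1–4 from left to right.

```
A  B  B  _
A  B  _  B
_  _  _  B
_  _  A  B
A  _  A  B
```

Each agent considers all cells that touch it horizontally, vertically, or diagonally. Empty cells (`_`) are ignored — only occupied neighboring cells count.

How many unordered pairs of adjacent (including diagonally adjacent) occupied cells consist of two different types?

9

Scan each occupied cell's neighbors to the right and below (and the two forward diagonals) so each pair is counted once.
Row 1: A(1,1)–B(1,2)≠ A(1,1)–A(2,1)= A(1,1)–B(2,2)≠ B(1,2)–B(1,3)= B(1,2)–B(2,2)= B(1,2)–A(2,1)≠ B(1,3)–B(2,4)= B(1,3)–B(2,2)=  → 3/8 unlike.
Row 2: A(2,1)–B(2,2)≠ B(2,4)–B(3,4)=  → 1/2 unlike.
Row 3: B(3,4)–B(4,4)= B(3,4)–A(4,3)≠  → 1/2 unlike.
Row 4: A(4,3)–B(4,4)≠ A(4,3)–A(5,3)= A(4,3)–B(5,4)≠ B(4,4)–B(5,4)= B(4,4)–A(5,3)≠  → 3/5 unlike.
Row 5: A(5,3)–B(5,4)≠  → 1/1 unlike.
Total adjacent occupied pairs: 18; unlike-type pairs: 9.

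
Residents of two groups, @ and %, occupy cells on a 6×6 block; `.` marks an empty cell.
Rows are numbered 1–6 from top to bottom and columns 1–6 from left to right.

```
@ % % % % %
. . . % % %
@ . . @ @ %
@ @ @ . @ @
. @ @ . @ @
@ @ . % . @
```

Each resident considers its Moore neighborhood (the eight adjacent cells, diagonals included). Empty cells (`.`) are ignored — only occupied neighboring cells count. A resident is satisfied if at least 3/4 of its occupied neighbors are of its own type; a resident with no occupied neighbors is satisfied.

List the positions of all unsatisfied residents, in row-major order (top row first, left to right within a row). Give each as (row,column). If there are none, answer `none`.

Row 1: (1,1)@ 0/1 not · (1,2)% 1/2 not · (1,3)% 3/3 satisfied · (1,4)% 4/4 satisfied · (1,5)% 5/5 satisfied · (1,6)% 3/3 satisfied
Row 2: (2,4)% 4/6 not · (2,5)% 6/8 satisfied · (2,6)% 4/5 satisfied
Row 3: (3,1)@ 2/2 satisfied · (3,4)@ 3/5 not · (3,5)@ 3/7 not · (3,6)% 2/5 not
Row 4: (4,1)@ 3/3 satisfied · (4,2)@ 5/5 satisfied · (4,3)@ 4/4 satisfied · (4,5)@ 5/6 satisfied · (4,6)@ 4/5 satisfied
Row 5: (5,2)@ 6/6 satisfied · (5,3)@ 4/5 satisfied · (5,5)@ 4/5 satisfied · (5,6)@ 4/4 satisfied
Row 6: (6,1)@ 2/2 satisfied · (6,2)@ 3/3 satisfied · (6,4)% 0/2 not · (6,6)@ 2/2 satisfied

(1,1), (1,2), (2,4), (3,4), (3,5), (3,6), (6,4)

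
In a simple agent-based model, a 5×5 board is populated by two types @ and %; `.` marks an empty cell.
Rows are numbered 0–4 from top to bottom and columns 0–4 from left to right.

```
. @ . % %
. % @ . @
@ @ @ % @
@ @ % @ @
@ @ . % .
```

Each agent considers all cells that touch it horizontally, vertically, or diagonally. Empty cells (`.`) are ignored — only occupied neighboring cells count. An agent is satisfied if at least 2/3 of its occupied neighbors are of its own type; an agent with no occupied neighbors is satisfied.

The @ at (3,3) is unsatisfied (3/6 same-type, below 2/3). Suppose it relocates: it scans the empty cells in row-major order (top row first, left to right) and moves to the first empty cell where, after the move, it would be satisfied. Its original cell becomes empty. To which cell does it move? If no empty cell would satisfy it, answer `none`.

(1,0)

Vacating (3,3). Empty cells in order:
  (0,0): 1/2 same-type → still unsatisfied.
  (0,2): 2/4 same-type → still unsatisfied.
  (1,0): 3/4 same-type → satisfied — stop here.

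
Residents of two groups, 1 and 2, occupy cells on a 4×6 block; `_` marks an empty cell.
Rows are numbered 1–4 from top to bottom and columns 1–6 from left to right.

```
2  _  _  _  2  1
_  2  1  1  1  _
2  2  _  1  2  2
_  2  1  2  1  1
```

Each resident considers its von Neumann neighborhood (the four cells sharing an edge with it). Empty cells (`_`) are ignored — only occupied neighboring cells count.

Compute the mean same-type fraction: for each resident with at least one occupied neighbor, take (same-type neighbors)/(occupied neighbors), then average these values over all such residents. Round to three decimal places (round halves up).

0.422

(1,1)2 — no occupied neighbors
(1,5)2 0/2
(1,6)1 0/1
(2,2)2 1/2
(2,3)1 1/2
(2,4)1 3/3
(2,5)1 1/3
(3,1)2 1/1
(3,2)2 3/3
(3,4)1 1/3
(3,5)2 1/4
(3,6)2 1/2
(4,2)2 1/2
(4,3)1 0/2
(4,4)2 0/3
(4,5)1 1/3
(4,6)1 1/2
Sum over 16 residents: 0/2 + 0/1 + 1/2 + 1/2 + 3/3 + 1/3 + 1/1 + 3/3 + 1/3 + 1/4 + 1/2 + 1/2 + 0/2 + 0/3 + 1/3 + 1/2 = 27/4; mean = 27/4 ÷ 16 = 27/64 = 0.421875 → 0.422.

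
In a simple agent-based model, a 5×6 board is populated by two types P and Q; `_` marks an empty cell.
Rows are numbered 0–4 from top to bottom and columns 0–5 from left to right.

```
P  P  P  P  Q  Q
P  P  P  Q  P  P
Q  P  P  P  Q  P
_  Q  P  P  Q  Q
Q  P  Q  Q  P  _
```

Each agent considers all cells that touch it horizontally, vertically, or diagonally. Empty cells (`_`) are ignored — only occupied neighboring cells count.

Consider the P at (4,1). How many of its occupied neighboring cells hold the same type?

1

Occupied neighbors of (4,1): (3,1)=Q, (3,2)=P, (4,0)=Q, (4,2)=Q.
Same type (P): 1 of 4.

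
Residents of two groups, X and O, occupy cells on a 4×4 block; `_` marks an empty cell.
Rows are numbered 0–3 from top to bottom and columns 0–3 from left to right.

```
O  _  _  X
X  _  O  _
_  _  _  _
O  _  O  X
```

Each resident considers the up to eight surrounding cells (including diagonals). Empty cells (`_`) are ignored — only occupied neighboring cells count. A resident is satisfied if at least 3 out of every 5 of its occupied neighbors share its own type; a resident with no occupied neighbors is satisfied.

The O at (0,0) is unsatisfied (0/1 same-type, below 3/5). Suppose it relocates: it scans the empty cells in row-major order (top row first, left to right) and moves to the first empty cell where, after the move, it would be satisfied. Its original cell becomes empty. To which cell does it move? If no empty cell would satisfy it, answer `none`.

(2,1)

Vacating (0,0). Empty cells in order:
  (0,1): 1/2 same-type → still unsatisfied.
  (0,2): 1/2 same-type → still unsatisfied.
  (1,1): 1/2 same-type → still unsatisfied.
  (1,3): 1/2 same-type → still unsatisfied.
  (2,0): 1/2 same-type → still unsatisfied.
  (2,1): 3/4 same-type → satisfied — stop here.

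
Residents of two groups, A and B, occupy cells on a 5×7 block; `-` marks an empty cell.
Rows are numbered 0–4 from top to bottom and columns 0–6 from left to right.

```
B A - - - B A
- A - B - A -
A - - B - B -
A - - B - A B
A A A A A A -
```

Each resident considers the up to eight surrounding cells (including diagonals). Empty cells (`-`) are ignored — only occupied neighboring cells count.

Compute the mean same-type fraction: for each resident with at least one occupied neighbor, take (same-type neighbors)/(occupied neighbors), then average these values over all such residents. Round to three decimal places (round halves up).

Row 0: (0,0)B 0/2 · (0,1)A 1/2 · (0,5)B 0/2 · (0,6)A 1/2
Row 1: (1,1)A 2/3 · (1,3)B 1/1 · (1,5)A 1/3
Row 2: (2,0)A 2/2 · (2,3)B 2/2 · (2,5)B 1/3
Row 3: (3,0)A 3/3 · (3,3)B 1/4 · (3,5)A 2/4 · (3,6)B 1/3
Row 4: (4,0)A 2/2 · (4,1)A 3/3 · (4,2)A 2/3 · (4,3)A 2/3 · (4,4)A 3/4 · (4,5)A 2/3
Sum over 20 residents: 0/2 + 1/2 + 0/2 + 1/2 + 2/3 + 1/1 + 1/3 + 2/2 + 2/2 + 1/3 + 3/3 + 1/4 + 2/4 + 1/3 + 2/2 + 3/3 + 2/3 + 2/3 + 3/4 + 2/3 = 73/6; mean = 73/6 ÷ 20 = 73/120 = 0.608333… → 0.608.

0.608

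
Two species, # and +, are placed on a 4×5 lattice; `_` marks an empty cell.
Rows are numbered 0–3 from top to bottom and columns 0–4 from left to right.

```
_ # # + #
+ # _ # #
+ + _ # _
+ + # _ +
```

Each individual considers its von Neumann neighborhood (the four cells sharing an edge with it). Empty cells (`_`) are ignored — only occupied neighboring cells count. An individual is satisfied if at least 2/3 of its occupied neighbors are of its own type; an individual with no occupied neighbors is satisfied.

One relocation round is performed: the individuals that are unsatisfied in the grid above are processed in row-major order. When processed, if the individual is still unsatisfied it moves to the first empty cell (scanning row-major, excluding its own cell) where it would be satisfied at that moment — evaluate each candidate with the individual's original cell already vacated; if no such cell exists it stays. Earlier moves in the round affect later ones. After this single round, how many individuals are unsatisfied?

2

Initially unsatisfied (in order): (0,2), (0,3), (0,4), (1,0), (1,1), (3,2).
  (0,2) → (1,2).
  (0,3): no empty cell satisfies it; stays.
  (0,4) → (0,2).
  (1,0): no empty cell satisfies it; stays.
  (1,1) → (2,2).
  (3,2) → (2,4).
Resulting grid:
_ # # + _
+ _ # # #
+ + # # #
+ + _ _ +
Unsatisfied now: (0,3), (3,4).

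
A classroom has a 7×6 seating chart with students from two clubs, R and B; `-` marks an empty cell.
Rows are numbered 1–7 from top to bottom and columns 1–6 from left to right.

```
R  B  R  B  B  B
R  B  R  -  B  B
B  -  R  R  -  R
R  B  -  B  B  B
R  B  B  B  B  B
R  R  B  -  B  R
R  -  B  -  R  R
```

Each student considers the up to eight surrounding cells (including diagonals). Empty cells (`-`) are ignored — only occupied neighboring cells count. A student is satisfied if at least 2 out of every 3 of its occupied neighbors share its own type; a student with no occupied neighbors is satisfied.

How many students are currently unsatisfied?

(1,1)R 1/3 unhappy
(1,2)B 1/5 unhappy
(1,3)R 1/4 unhappy
(1,4)B 2/4 unhappy
(1,5)B 4/4 ok
(1,6)B 3/3 ok
(2,1)R 1/4 unhappy
(2,2)B 2/7 unhappy
(2,3)R 3/6 unhappy
(2,5)B 4/6 ok
(2,6)B 3/4 ok
(3,1)B 2/4 unhappy
(3,3)R 2/5 unhappy
(3,4)R 2/5 unhappy
(3,6)R 0/4 unhappy
(4,1)R 1/4 unhappy
(4,2)B 3/6 unhappy
(4,4)B 4/6 ok
(4,5)B 5/7 ok
(4,6)B 3/4 ok
(5,1)R 3/5 unhappy
(5,2)B 3/7 unhappy
(5,3)B 5/6 ok
(5,4)B 6/6 ok
(5,5)B 6/7 ok
(5,6)B 4/5 ok
(6,1)R 3/4 ok
(6,2)R 3/7 unhappy
(6,3)B 4/5 ok
(6,5)B 3/6 unhappy
(6,6)R 2/5 unhappy
(7,1)R 2/2 ok
(7,3)B 1/2 unhappy
(7,5)R 2/3 ok
(7,6)R 2/3 ok
Unsatisfied: (1,1), (1,2), (1,3), (1,4), (2,1), (2,2), (2,3), (3,1), (3,3), (3,4), (3,6), (4,1), (4,2), (5,1), (5,2), (6,2), (6,5), (6,6), (7,3) — 19 in total.

19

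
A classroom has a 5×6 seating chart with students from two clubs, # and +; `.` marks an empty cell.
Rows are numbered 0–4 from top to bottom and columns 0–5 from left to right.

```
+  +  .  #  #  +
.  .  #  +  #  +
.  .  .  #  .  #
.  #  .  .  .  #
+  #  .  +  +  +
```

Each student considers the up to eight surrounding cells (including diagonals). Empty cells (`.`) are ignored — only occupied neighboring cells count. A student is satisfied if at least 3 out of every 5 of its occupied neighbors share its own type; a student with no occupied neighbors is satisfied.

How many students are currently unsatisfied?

12

(0,0)+ 1/1 satisfied
(0,1)+ 1/2 not
(0,3)# 3/4 satisfied
(0,4)# 2/5 not
(0,5)+ 1/3 not
(1,2)# 2/4 not
(1,3)+ 0/5 not
(1,4)# 4/7 not
(1,5)+ 1/4 not
(2,3)# 2/3 satisfied
(2,5)# 2/3 satisfied
(3,1)# 1/2 not
(3,5)# 1/3 not
(4,0)+ 0/2 not
(4,1)# 1/2 not
(4,3)+ 1/1 satisfied
(4,4)+ 2/3 satisfied
(4,5)+ 1/2 not
Unsatisfied: (0,1), (0,4), (0,5), (1,2), (1,3), (1,4), (1,5), (3,1), (3,5), (4,0), (4,1), (4,5) — 12 in total.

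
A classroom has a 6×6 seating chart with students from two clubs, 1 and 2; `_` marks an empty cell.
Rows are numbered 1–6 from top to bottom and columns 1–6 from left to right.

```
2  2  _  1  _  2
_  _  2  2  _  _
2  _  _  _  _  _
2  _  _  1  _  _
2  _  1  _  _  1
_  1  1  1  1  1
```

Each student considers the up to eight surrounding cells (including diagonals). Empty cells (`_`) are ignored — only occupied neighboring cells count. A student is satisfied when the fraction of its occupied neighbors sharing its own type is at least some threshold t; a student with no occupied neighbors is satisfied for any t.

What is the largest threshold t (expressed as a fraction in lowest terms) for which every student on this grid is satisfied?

0/1

(1,1)2 1/1
(1,2)2 2/2
(1,4)1 0/2
(1,6)2 — no occupied neighbors
(2,3)2 2/3
(2,4)2 1/2
(3,1)2 1/1
(4,1)2 2/2
(4,4)1 1/1
(5,1)2 1/2
(5,3)1 4/4
(5,6)1 2/2
(6,2)1 2/3
(6,3)1 3/3
(6,4)1 3/3
(6,5)1 3/3
(6,6)1 2/2
The smallest same-type fraction is 0/2 at (1,4), which reduces to 0/1. Any threshold above that leaves this student unsatisfied.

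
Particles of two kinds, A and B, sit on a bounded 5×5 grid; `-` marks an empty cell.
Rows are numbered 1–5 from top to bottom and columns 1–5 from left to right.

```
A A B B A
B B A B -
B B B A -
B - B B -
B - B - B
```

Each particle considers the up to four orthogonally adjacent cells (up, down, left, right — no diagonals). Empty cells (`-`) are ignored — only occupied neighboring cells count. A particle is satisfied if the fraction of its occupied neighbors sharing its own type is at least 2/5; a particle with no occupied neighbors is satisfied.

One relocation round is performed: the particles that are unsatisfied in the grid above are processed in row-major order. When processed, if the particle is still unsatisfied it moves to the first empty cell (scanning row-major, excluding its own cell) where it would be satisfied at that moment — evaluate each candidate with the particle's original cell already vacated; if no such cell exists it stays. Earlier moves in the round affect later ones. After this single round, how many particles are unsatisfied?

2

Initially unsatisfied (in order): (1,2), (1,3), (1,5), (2,3), (2,4), (3,4).
  (1,2) → (2,5).
  (1,3): now satisfied by earlier moves; stays.
  (1,5): now satisfied by earlier moves; stays.
  (2,3) → (3,5).
  (2,4) → (1,2).
  (3,4) → (2,4).
Resulting grid:
A B B B A
B B - A A
B B B - A
B - B B -
B - B - B
Unsatisfied now: (1,1), (1,4).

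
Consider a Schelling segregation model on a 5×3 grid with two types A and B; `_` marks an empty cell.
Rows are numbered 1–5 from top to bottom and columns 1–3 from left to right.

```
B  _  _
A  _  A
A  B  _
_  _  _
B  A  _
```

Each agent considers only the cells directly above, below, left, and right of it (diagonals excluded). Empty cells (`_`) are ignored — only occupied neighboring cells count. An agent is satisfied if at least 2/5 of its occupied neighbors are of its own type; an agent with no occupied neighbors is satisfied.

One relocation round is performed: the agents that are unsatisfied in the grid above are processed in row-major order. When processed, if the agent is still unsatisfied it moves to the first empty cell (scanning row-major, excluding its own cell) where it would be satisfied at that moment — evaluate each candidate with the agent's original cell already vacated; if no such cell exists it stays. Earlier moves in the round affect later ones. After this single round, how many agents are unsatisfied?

1

Initially unsatisfied (in order): (1,1), (3,2), (5,1), (5,2).
  (1,1) → (1,2).
  (3,2) → (1,1).
  (5,1) → (1,3).
  (5,2): now satisfied by earlier moves; stays.
Resulting grid:
B B B
A _ A
A _ _
_ _ _
_ A _
Unsatisfied now: (2,3).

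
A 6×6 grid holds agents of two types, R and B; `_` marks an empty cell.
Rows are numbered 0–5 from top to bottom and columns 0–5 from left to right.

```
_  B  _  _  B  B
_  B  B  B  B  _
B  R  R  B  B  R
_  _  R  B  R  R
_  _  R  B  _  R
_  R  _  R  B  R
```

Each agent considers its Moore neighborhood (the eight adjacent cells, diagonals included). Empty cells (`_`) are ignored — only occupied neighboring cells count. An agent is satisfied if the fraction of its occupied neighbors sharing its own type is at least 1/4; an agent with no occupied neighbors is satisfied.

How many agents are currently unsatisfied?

0

Row 0: (0,1)B 2/2 ✓ · (0,4)B 3/3 ✓ · (0,5)B 2/2 ✓
Row 1: (1,1)B 3/5 ✓ · (1,2)B 4/6 ✓ · (1,3)B 5/6 ✓ · (1,4)B 5/6 ✓
Row 2: (2,0)B 1/2 ✓ · (2,1)R 2/5 ✓ · (2,2)R 2/7 ✓ · (2,3)B 5/8 ✓ · (2,4)B 4/7 ✓ · (2,5)R 2/4 ✓
Row 3: (3,2)R 3/6 ✓ · (3,3)B 3/7 ✓ · (3,4)R 3/7 ✓ · (3,5)R 3/4 ✓
Row 4: (4,2)R 3/5 ✓ · (4,3)B 2/6 ✓ · (4,5)R 3/4 ✓
Row 5: (5,1)R 1/1 ✓ · (5,3)R 1/3 ✓ · (5,4)B 1/4 ✓ · (5,5)R 1/2 ✓
Every one meets the threshold.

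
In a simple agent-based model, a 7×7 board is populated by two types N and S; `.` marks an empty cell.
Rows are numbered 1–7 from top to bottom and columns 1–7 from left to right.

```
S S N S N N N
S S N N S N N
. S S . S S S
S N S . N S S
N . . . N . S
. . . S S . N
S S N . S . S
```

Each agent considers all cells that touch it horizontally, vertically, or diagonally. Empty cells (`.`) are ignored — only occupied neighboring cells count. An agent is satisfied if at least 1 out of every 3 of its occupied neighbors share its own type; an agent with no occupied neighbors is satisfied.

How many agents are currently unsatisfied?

(1,1)S 3/3 satisfied
(1,2)S 3/5 satisfied
(1,3)N 2/5 satisfied
(1,4)S 1/5 not
(1,5)N 3/5 satisfied
(1,6)N 4/5 satisfied
(1,7)N 3/3 satisfied
(2,1)S 4/4 satisfied
(2,2)S 5/7 satisfied
(2,3)N 2/7 not
(2,4)N 3/7 satisfied
(2,5)S 3/7 satisfied
(2,6)N 4/8 satisfied
(2,7)N 3/5 satisfied
(3,2)S 5/7 satisfied
(3,3)S 3/6 satisfied
(3,5)S 3/6 satisfied
(3,6)S 5/8 satisfied
(3,7)S 3/5 satisfied
(4,1)S 1/3 satisfied
(4,2)N 1/5 not
(4,3)S 2/3 satisfied
(4,5)N 1/4 not
(4,6)S 5/7 satisfied
(4,7)S 4/4 satisfied
(5,1)N 1/2 satisfied
(5,5)N 1/4 not
(5,7)S 2/3 satisfied
(6,4)S 2/4 satisfied
(6,5)S 2/3 satisfied
(6,7)N 0/2 not
(7,1)S 1/1 satisfied
(7,2)S 1/2 satisfied
(7,3)N 0/2 not
(7,5)S 2/2 satisfied
(7,7)S 0/1 not
Unsatisfied: (1,4), (2,3), (4,2), (4,5), (5,5), (6,7), (7,3), (7,7) — 8 in total.

8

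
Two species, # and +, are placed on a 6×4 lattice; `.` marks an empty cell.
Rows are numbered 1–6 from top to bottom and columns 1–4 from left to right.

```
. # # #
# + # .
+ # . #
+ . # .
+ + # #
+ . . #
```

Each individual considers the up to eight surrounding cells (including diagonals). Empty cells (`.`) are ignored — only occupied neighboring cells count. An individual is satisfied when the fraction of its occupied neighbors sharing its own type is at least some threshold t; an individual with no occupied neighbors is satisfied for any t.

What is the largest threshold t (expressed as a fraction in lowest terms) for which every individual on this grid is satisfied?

Row 1: (1,2)# 3/4 · (1,3)# 3/4 · (1,4)# 2/2
Row 2: (2,1)# 2/4 · (2,2)+ 1/6 · (2,3)# 5/6
Row 3: (3,1)+ 2/4 · (3,2)# 3/6 · (3,4)# 2/2
Row 4: (4,1)+ 3/4 · (4,3)# 4/5
Row 5: (5,1)+ 3/3 · (5,2)+ 3/5 · (5,3)# 3/4 · (5,4)# 3/3
Row 6: (6,1)+ 2/2 · (6,4)# 2/2
The smallest same-type fraction is 1/6 at (2,2), which reduces to 1/6. Any threshold above that leaves this individual unsatisfied.

1/6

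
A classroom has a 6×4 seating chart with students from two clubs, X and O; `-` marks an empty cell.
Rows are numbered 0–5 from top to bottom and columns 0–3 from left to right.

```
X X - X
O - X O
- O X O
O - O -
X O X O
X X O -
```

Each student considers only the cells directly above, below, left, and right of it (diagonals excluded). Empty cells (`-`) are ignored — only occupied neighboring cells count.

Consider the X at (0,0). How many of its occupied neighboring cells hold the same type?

Occupied neighbors of (0,0): (1,0)=O, (0,1)=X.
Same type (X): 1 of 2.

1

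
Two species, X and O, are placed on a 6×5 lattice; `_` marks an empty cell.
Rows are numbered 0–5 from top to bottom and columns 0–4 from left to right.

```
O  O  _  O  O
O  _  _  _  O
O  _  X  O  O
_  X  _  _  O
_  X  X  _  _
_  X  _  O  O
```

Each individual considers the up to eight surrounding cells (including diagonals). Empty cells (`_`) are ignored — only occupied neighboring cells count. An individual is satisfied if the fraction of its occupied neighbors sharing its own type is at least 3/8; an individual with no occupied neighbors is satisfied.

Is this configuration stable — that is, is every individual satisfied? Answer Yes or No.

Yes

(0,0)O 2/2 ok
(0,1)O 2/2 ok
(0,3)O 2/2 ok
(0,4)O 2/2 ok
(1,0)O 3/3 ok
(1,4)O 4/4 ok
(2,0)O 1/2 ok
(2,2)X 1/2 ok
(2,3)O 3/4 ok
(2,4)O 3/3 ok
(3,1)X 3/4 ok
(3,4)O 2/2 ok
(4,1)X 3/3 ok
(4,2)X 3/4 ok
(5,1)X 2/2 ok
(5,3)O 1/2 ok
(5,4)O 1/1 ok
All meet the threshold, so the configuration is stable.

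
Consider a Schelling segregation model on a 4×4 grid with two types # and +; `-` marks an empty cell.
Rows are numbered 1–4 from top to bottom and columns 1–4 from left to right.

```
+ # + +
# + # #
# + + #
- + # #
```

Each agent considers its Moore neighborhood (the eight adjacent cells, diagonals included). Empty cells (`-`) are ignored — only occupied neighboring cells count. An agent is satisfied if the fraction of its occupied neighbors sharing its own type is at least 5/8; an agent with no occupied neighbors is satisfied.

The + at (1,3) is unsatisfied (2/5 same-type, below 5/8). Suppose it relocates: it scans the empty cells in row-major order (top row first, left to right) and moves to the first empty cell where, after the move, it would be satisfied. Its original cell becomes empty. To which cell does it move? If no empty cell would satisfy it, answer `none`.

Vacating (1,3). Empty cells in order:
  (4,1): 2/3 same-type → satisfied — stop here.

(4,1)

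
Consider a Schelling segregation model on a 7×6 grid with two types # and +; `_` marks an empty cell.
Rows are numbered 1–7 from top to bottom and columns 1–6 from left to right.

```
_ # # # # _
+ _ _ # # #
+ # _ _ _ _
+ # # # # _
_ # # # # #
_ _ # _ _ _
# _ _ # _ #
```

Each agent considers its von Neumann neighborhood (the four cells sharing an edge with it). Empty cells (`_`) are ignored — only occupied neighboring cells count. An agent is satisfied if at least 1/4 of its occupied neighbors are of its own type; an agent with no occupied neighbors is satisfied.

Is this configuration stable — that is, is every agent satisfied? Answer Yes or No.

(1,2)# 1/1 ✓
(1,3)# 2/2 ✓
(1,4)# 3/3 ✓
(1,5)# 2/2 ✓
(2,1)+ 1/1 ✓
(2,4)# 2/2 ✓
(2,5)# 3/3 ✓
(2,6)# 1/1 ✓
(3,1)+ 2/3 ✓
(3,2)# 1/2 ✓
(4,1)+ 1/2 ✓
(4,2)# 3/4 ✓
(4,3)# 3/3 ✓
(4,4)# 3/3 ✓
(4,5)# 2/2 ✓
(5,2)# 2/2 ✓
(5,3)# 4/4 ✓
(5,4)# 3/3 ✓
(5,5)# 3/3 ✓
(5,6)# 1/1 ✓
(6,3)# 1/1 ✓
(7,1)# 0/0 ✓
(7,4)# 0/0 ✓
(7,6)# 0/0 ✓
All meet the threshold, so the configuration is stable.

Yes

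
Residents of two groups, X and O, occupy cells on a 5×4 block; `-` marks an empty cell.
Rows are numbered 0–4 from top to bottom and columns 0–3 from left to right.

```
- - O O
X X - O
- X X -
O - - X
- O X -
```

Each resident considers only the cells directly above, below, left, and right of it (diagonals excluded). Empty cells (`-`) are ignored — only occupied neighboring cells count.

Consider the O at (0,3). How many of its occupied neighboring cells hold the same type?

2

Occupied neighbors of (0,3): (1,3)=O, (0,2)=O.
Same type (O): 2 of 2.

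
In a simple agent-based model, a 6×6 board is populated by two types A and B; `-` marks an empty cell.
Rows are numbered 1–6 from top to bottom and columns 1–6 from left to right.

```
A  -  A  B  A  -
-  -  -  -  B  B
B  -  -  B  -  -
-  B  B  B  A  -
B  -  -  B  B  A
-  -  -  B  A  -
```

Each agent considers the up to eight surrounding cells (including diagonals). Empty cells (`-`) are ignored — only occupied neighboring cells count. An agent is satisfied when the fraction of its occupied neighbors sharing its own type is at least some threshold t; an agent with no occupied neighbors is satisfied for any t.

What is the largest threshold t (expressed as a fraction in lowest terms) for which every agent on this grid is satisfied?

Row 1: (1,1)A — no occupied neighbors · (1,3)A 0/1 · (1,4)B 1/3 · (1,5)A 0/3
Row 2: (2,5)B 3/4 · (2,6)B 1/2
Row 3: (3,1)B 1/1 · (3,4)B 3/4
Row 4: (4,2)B 3/3 · (4,3)B 4/4 · (4,4)B 4/5 · (4,5)A 1/5
Row 5: (5,1)B 1/1 · (5,4)B 4/6 · (5,5)B 3/6 · (5,6)A 2/3
Row 6: (6,4)B 2/3 · (6,5)A 1/4
The smallest same-type fraction is 0/1 at (1,3), which reduces to 0/1. Any threshold above that leaves this agent unsatisfied.

0/1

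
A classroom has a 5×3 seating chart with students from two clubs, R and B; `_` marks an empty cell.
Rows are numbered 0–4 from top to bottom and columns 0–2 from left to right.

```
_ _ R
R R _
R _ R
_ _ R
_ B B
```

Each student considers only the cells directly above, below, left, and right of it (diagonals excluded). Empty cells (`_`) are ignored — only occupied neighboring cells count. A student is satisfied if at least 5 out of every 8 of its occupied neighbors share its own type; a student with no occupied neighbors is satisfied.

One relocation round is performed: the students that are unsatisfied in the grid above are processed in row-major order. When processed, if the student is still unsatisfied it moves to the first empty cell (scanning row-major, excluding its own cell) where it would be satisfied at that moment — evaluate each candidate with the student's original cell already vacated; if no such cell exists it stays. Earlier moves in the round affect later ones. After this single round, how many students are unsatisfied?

0

Initially unsatisfied (in order): (3,2), (4,2).
  (3,2) → (0,0).
  (4,2): now satisfied by earlier moves; stays.
Resulting grid:
R _ R
R R _
R _ R
_ _ _
_ B B
All satisfied now.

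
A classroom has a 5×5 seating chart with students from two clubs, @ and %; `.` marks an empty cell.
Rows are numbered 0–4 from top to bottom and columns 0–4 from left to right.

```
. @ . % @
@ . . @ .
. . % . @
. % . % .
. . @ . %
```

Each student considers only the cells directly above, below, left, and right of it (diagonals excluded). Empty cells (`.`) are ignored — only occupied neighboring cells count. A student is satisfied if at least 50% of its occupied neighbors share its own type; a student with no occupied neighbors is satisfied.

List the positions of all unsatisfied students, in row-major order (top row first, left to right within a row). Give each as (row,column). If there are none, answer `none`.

(0,3), (0,4), (1,3)

(0,1)@ 0/0 ok
(0,3)% 0/2 unhappy
(0,4)@ 0/1 unhappy
(1,0)@ 0/0 ok
(1,3)@ 0/1 unhappy
(2,2)% 0/0 ok
(2,4)@ 0/0 ok
(3,1)% 0/0 ok
(3,3)% 0/0 ok
(4,2)@ 0/0 ok
(4,4)% 0/0 ok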